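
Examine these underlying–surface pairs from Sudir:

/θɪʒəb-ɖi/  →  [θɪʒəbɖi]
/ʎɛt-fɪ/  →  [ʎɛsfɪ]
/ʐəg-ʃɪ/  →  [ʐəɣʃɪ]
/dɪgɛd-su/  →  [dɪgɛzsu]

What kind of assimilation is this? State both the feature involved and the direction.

Comparing underlying and surface forms, /t/ → [s] is the alternation; the neighbouring /f/ is constant.
/t/ is a stop while /f/ is a fricative; the output [s] is a fricative, matching the trigger — so the feature that spreads is manner.
Place and voice are unchanged, so the assimilation is partial, not total.
Checking the remaining alternations: /g/ → [ɣ] before /ʃ/ (stop → fricative, matching a fricative); /d/ → [z] before /s/ (stop → fricative, matching a fricative) — only manner changes, and always toward the following segment.
No alternation appears in [θɪʒəbɖi]: there the adjacent consonants already agree in manner (/b/ and /ɖ/ are both stops), so this form is consistent with the same rule.
Since the segment that changes precedes the conditioning segment, the assimilation is regressive.

regressive manner assimilation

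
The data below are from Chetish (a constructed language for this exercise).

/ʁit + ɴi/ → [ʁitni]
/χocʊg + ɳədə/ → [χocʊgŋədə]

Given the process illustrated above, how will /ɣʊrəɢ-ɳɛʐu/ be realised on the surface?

[ɣʊrəɢɴɛʐu]

The data show progressive place assimilation: /ɴ/ → [n] after /t/; /ɳ/ → [ŋ] after /g/. In each pair only place changes, matching the preceding consonant, while manner and voice stay constant.
/ɳ/ is a voiced retroflex nasal. The preceding trigger /ɢ/ is uvular, so /ɳ/ must become uvular as well.
A voiced uvular nasal is [ɴ], so the surface segment is [ɴ].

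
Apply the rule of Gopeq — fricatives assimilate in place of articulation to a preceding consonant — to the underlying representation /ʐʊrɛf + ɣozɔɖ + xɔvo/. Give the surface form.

[ʐʊrɛfvozɔɖʂɔvo]

The rule targets /ɣ/ (voiced velar fricative), which sits after the trigger /f/ (labiodental).
Changing only its place to labiodental gives [v] — the voiced labiodental fricative.
The same rule applies at the second boundary: /x/ → [ʂ] next to /ɖ/.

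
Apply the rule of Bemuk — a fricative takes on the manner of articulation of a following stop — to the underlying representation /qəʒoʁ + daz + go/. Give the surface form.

The rule targets /ʁ/ (voiced uvular fricative), which sits before the trigger /d/ (stop).
Changing only its manner to stop gives [ɢ] — the voiced uvular stop.
The same rule applies at the second boundary: /z/ → [d] next to /g/.

[qəʒoɢdadgo]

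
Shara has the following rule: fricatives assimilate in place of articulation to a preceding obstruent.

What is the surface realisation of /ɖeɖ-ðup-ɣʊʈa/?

[ɖeɖʐupβʊʈa]

/ð/ is a voiced dental fricative. The preceding trigger /ɖ/ is retroflex, so /ð/ must become retroflex as well.
Changing only its place to retroflex gives [ʐ] — the voiced retroflex fricative.
At the second juncture, /ɣ/ likewise becomes [β] adjacent to /p/.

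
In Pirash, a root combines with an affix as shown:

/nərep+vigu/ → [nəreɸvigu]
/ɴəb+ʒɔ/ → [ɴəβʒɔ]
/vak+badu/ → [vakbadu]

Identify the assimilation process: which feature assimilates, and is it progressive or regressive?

Comparing underlying and surface forms, /p/ → [ɸ] is the alternation; the neighbouring /v/ is constant.
/p/ is a stop while /v/ is a fricative; the output [ɸ] is a fricative, matching the trigger — so the feature that spreads is manner.
Place and voice are unchanged, so the assimilation is partial, not total.
The other alternating form patterns the same way: /b/ → [β] before /ʒ/ (stop → fricative, matching a fricative) — only manner changes, and always toward the following segment.
Nothing changes in [vakbadu]: there the adjacent consonants already agree in manner (/k/ and /b/ are both stops), so this form is consistent with the same rule.
The trigger is the following segment, so the direction is regressive (anticipatory).

regressive manner assimilation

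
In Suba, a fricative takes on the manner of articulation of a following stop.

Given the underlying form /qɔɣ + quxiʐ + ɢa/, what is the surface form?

/ɣ/ is a voiced velar fricative. The following trigger /q/ is a stop, so /ɣ/ must become a stop as well.
Changing only its manner to stop gives [g] — the voiced velar stop.
At the second juncture, /ʐ/ likewise becomes [ɖ] adjacent to /ɢ/.

[qɔgquxiɖɢa]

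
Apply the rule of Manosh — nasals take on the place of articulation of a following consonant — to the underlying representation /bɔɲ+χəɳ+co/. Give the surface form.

[bɔɴχəɲco]

/ɲ/ is a voiced palatal nasal. The following trigger /χ/ is uvular, so /ɲ/ must become uvular as well.
Changing only its place to uvular gives [ɴ] — the voiced uvular nasal.
At the second juncture, /ɳ/ likewise becomes [ɲ] adjacent to /c/.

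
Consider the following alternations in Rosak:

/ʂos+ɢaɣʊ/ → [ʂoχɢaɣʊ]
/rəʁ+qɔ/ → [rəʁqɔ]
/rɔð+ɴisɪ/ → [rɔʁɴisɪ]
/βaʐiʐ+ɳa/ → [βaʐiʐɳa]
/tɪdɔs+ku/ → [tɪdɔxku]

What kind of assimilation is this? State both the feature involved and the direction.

Underlying /s/ is realised as [χ] next to /ɢ/; /ɢ/ itself does not change.
/s/ is alveolar while /ɢ/ is uvular; the output [χ] is uvular, matching the trigger — so the feature that spreads is place.
Manner and voice are unchanged, so the assimilation is partial, not total.
The other alternating forms pattern the same way: /ð/ → [ʁ] before /ɴ/ (dental → uvular, matching uvular); /s/ → [x] before /k/ (alveolar → velar, matching velar) — only place changes, and always toward the following segment.
No alternation appears in [rəʁqɔ], [βaʐiʐɳa]: there the adjacent consonants already agree in place (/ʁ/ and /q/ are both uvular; /ʐ/ and /ɳ/ are both retroflex), so these forms are consistent with the same rule.
The trigger is the following segment, so the direction is regressive (anticipatory).

regressive place assimilation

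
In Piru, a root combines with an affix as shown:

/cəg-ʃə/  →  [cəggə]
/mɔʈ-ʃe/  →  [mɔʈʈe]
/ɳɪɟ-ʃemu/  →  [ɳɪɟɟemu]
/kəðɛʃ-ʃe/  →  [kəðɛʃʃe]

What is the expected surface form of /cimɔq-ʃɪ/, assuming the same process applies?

The data show progressive total assimilation (/ʃ/ → [g] after /g/; /ʃ/ → [ʈ] after /ʈ/; /ʃ/ → [ɟ] after /ɟ/): in every case the target segment becomes identical to its preceding neighbour, copying more than a single feature.
In [kəðɛʃʃe] the two consonants at the boundary are already identical (/ʃ/ + /ʃ/), so the rule applies vacuously and nothing changes.
/ʃ/ is the segment targeted by the rule; it sits immediately after /q/, so it assimilates completely and surfaces as [q].

[cimɔqqɪ]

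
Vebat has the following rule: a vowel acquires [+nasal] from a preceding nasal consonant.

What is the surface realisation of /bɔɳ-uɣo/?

/u/ sits next to the nasal /ɳ/ and is therefore nasalised to [ũ].

[bɔɳũɣo]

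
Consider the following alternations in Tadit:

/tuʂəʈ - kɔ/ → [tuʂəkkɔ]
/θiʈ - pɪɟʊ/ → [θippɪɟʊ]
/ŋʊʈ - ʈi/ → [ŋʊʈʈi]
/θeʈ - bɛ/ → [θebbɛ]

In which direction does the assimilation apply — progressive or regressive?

The segment that alternates is /ʈ/, which surfaces as [k] when adjacent to /k/.
The output [k] is identical to the trigger /k/ — every feature (place, manner, voicing) has been copied — so this is total assimilation.
The remaining alternations confirm this: /ʈ/ → [p] before /p/; /ʈ/ → [b] before /b/ — in each case the output is a copy of the following consonant.
In [ŋʊʈʈi] the two consonants at the boundary are already identical (/ʈ/ + /ʈ/), so the rule applies vacuously and nothing changes.
Since the segment that changes precedes the conditioning segment, the assimilation is regressive.

regressive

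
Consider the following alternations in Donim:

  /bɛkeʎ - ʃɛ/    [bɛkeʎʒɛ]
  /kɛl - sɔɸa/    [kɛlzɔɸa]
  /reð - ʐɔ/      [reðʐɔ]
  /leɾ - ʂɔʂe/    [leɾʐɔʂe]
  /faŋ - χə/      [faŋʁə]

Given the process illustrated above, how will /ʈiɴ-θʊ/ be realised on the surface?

[ʈiɴðʊ]

The data show progressive voicing assimilation: /ʃ/ → [ʒ] after /ʎ/; /s/ → [z] after /l/; /ʂ/ → [ʐ] after /ɾ/; /χ/ → [ʁ] after /ŋ/. In each pair only voicing changes, matching the preceding consonant, while place and manner stay constant.
Nothing changes in [reðʐɔ]: there the adjacent consonants already agree in voicing (/ʐ/ and /ð/ are both voiced), so this form is consistent with the same rule.
/θ/ is a voiceless dental fricative. The preceding trigger /ɴ/ is voiced, so /θ/ must become voiced as well.
Changing only its voicing to voiced gives [ð] — the voiced dental fricative.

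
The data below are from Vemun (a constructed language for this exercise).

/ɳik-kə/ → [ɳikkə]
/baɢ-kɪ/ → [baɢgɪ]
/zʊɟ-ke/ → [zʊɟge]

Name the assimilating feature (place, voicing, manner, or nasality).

Comparing underlying and surface forms, /k/ → [g] is the alternation; the neighbouring /ɢ/ is constant.
The change voiceless → voiced matches the voicing of the preceding /ɢ/, identifying this as voicing assimilation.
The same holds elsewhere in the data: /k/ → [g] after /ɟ/ (voiceless → voiced, matching voiced) — only voicing changes, and always toward the preceding segment.
Nothing changes in [ɳikkə]: there the adjacent consonants already agree in voicing (/k/ and /k/ are both voiceless), so this form is consistent with the same rule.

voicing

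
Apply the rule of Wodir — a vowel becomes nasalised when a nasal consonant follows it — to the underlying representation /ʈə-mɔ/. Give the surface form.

[ʈə̃mɔ]

/ə/ sits next to the nasal /m/ and is therefore nasalised to [ə̃].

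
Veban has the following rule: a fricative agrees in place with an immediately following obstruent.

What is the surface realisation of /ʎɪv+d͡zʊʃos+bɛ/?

/v/ is a voiced labiodental fricative. The following trigger /d͡z/ is alveolar, so /v/ must become alveolar as well.
Changing only its place to alveolar gives [z] — the voiced alveolar fricative.
At the second juncture, /s/ likewise becomes [ɸ] adjacent to /b/.

[ʎɪzd͡zʊʃoɸbɛ]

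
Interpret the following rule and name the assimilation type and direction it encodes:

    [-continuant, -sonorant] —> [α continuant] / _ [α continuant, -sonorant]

regressive manner assimilation

The shared variable α links the value of [continuant] on the target to that of the neighbouring obstruent. [continuant] distinguishes stops from fricatives — a manner-of-articulation feature — so this is manner assimilation.
Since the environment is written after the underscore, the trigger follows the target; the direction is regressive.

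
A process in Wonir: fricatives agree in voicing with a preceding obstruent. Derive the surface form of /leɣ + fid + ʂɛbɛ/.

/f/ is a voiceless labiodental fricative. The preceding trigger /ɣ/ is voiced, so /f/ must become voiced as well.
The voiced labiodental fricative is [v], so /f/ → [v].
At the second juncture, /ʂ/ likewise becomes [ʐ] adjacent to /d/.

[leɣvidʐɛbɛ]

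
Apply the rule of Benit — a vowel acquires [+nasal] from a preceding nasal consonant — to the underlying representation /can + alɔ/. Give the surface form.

/a/ sits next to the nasal /n/ and is therefore nasalised to [ã].

[canãlɔ]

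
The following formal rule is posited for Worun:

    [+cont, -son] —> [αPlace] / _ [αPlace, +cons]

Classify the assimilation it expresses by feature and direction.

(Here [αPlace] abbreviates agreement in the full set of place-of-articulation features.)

regressive place assimilation

The shared variable α links the value of the place features (abbreviated [Place]) on the target to the same value on the neighbouring segment, so place is the feature that assimilates.
Since the environment is written after the underscore, the trigger follows the target; the direction is regressive.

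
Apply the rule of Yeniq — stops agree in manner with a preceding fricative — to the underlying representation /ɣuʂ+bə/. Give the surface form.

[ɣuʂβə]

The rule targets /b/ (voiced bilabial stop), which sits after the trigger /ʂ/ (fricative).
The voiced bilabial fricative is [β], so /b/ → [β].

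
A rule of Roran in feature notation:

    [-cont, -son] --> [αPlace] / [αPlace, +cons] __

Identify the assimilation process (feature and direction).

The shared variable α links the value of the place features (abbreviated [Place]) on the target to the same value on the neighbouring segment, so place is the feature that assimilates.
Since the environment is written before the underscore, the trigger precedes the target; the direction is progressive.

progressive place assimilation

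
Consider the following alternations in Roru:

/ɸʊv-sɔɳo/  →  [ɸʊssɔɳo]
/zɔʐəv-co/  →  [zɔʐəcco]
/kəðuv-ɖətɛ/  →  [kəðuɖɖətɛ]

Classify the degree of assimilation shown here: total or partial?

total assimilation

Comparing underlying and surface forms, /v/ → [s] is the alternation; the neighbouring /s/ is constant.
The output [s] is identical to the trigger /s/ — every feature (place, manner, voicing) has been copied — so this is total assimilation.
The remaining alternations confirm this: /v/ → [c] before /c/; /v/ → [ɖ] before /ɖ/ — in each case the output is a copy of the following consonant.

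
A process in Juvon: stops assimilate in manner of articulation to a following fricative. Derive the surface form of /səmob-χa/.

The rule targets /b/ (voiced bilabial stop), which sits before the trigger /χ/ (fricative).
The voiced bilabial fricative is [β], so /b/ → [β].

[səmoβχa]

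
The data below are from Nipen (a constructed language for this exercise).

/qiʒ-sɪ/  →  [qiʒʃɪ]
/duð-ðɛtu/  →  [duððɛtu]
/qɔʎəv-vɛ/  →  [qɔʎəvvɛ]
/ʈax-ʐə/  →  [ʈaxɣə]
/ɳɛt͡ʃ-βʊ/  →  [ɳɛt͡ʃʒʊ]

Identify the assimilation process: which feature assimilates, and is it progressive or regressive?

progressive place assimilation

The segment that alternates is /s/, which surfaces as [ʃ] when adjacent to /ʒ/.
/s/ is alveolar while /ʒ/ is postalveolar; the output [ʃ] is postalveolar, matching the trigger — so the feature that spreads is place.
Manner and voice are unchanged, so the assimilation is partial, not total.
The same holds elsewhere in the data: /ʐ/ → [ɣ] after /x/ (retroflex → velar, matching velar); /β/ → [ʒ] after /t͡ʃ/ (bilabial → postalveolar, matching postalveolar) — only place changes, and always toward the preceding segment.
No alternation appears in [duððɛtu], [qɔʎəvvɛ]: there the adjacent consonants already agree in place (/ð/ and /ð/ are both dental; /v/ and /v/ are both labiodental), so these forms are consistent with the same rule.
Since the segment that changes follows the conditioning segment, the assimilation is progressive.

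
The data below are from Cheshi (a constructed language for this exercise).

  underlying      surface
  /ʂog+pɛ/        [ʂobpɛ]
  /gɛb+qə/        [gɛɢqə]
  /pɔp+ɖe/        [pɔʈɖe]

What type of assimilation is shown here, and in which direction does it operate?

regressive place assimilation

Underlying /g/ is realised as [b] next to /p/; /p/ itself does not change.
The change velar → bilabial matches the place of the following /p/, identifying this as place assimilation.
Manner and voice are unchanged, so the assimilation is partial, not total.
The other alternating forms pattern the same way: /b/ → [ɢ] before /q/ (bilabial → uvular, matching uvular); /p/ → [ʈ] before /ɖ/ (bilabial → retroflex, matching retroflex) — only place changes, and always toward the following segment.
Since the segment that changes precedes the conditioning segment, the assimilation is regressive.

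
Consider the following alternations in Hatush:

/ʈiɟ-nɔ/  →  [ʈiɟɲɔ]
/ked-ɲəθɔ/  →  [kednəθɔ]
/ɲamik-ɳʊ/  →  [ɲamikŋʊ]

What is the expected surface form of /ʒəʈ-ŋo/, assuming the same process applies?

The data show progressive place assimilation: /n/ → [ɲ] after /ɟ/; /ɲ/ → [n] after /d/; /ɳ/ → [ŋ] after /k/. In each pair only place changes, matching the preceding consonant, while manner and voice stay constant.
/ŋ/ is a voiced velar nasal. The preceding trigger /ʈ/ is retroflex, so /ŋ/ must become retroflex as well.
A voiced retroflex nasal is [ɳ], so the surface segment is [ɳ].

[ʒəʈɳo]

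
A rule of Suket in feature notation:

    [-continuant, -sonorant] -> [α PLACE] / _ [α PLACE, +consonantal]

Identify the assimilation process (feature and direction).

regressive place assimilation

The rule copies the place features (abbreviated [PLACE]) from the environment onto the target, so the assimilating feature is place.
Since the environment is written after the underscore, the trigger follows the target; the direction is regressive.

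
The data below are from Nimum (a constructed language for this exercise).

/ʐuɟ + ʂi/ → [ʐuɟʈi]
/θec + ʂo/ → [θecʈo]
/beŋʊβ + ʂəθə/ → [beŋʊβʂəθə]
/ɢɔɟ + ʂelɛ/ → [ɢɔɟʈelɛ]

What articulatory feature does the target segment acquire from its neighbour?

manner

Underlying /ʂ/ is realised as [ʈ] next to /ɟ/; /ɟ/ itself does not change.
The change fricative → stop matches the manner of the preceding /ɟ/, identifying this as manner assimilation.
The other alternating form patterns the same way: /ʂ/ → [ʈ] after /c/ (fricative → stop, matching a stop) — only manner changes, and always toward the preceding segment.
Nothing changes in [beŋʊβʂəθə]: there the adjacent consonants already agree in manner (/ʂ/ and /β/ are both fricatives), so this form is consistent with the same rule.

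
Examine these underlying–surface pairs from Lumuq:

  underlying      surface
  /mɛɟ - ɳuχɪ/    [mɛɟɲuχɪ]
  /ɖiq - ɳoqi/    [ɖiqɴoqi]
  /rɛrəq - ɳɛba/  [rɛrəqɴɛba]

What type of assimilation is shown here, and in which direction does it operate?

Comparing underlying and surface forms, /ɳ/ → [ɲ] is the alternation; the neighbouring /ɟ/ is constant.
The change retroflex → palatal matches the place of the preceding /ɟ/, identifying this as place assimilation.
Manner and voice are unchanged, so the assimilation is partial, not total.
The other alternating form patterns the same way: /ɳ/ → [ɴ] after /q/ (retroflex → uvular, matching uvular) — only place changes, and always toward the preceding segment.
Since the segment that changes follows the conditioning segment, the assimilation is progressive.

progressive place assimilation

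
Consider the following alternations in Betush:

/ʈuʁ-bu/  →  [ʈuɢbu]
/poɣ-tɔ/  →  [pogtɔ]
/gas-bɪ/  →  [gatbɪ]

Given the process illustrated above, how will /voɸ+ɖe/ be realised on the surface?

[vopɖe]

The data show regressive manner assimilation: /ʁ/ → [ɢ] before /b/; /ɣ/ → [g] before /t/; /s/ → [t] before /b/. In each pair only manner changes, matching the following consonant, while place and voice stay constant.
The rule targets /ɸ/ (voiceless bilabial fricative), which sits before the trigger /ɖ/ (stop).
Changing only its manner to stop gives [p] — the voiceless bilabial stop.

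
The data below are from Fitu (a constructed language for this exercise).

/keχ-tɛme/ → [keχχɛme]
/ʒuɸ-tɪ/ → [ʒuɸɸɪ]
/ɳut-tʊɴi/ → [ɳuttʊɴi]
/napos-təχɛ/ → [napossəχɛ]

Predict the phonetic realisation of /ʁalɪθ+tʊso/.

The data show progressive total assimilation (/t/ → [χ] after /χ/; /t/ → [ɸ] after /ɸ/; /t/ → [s] after /s/): in every case the target segment becomes identical to its preceding neighbour, copying more than a single feature.
In [ɳuttʊɴi] the two consonants at the boundary are already identical (/t/ + /t/), so the rule applies vacuously and nothing changes.
/t/ is the segment targeted by the rule; it sits immediately after /θ/, so it assimilates completely and surfaces as [θ].

[ʁalɪθθʊso]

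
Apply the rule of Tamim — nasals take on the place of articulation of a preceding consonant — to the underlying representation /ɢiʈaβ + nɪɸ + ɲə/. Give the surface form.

/n/ is a voiced alveolar nasal. The preceding trigger /β/ is bilabial, so /n/ must become bilabial as well.
A voiced bilabial nasal is [m], so the surface segment is [m].
At the second juncture, /ɲ/ likewise becomes [m] adjacent to /ɸ/.

[ɢiʈaβmɪɸmə]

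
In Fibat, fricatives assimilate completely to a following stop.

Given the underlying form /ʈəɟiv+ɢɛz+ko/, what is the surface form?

/v/ is the segment targeted by the rule; it sits immediately before /ɢ/, so it assimilates completely and surfaces as [ɢ].
The same rule applies at the second boundary: /z/ → [k] next to /k/.

[ʈəɟiɢɢɛkko]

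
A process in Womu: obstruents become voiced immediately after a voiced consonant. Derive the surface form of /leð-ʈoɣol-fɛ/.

/ʈ/ is a voiceless retroflex stop. The preceding trigger /ð/ is voiced, so /ʈ/ must become voiced as well.
Changing only its voicing to voiced gives [ɖ] — the voiced retroflex stop.
The same rule applies at the second boundary: /f/ → [v] next to /l/.

[leðɖoɣolvɛ]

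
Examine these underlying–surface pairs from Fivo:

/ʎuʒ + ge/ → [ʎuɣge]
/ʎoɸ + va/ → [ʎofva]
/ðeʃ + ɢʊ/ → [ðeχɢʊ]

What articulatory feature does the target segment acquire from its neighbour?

place

Comparing underlying and surface forms, /ʒ/ → [ɣ] is the alternation; the neighbouring /g/ is constant.
The change postalveolar → velar matches the place of the following /g/, identifying this as place assimilation.
Checking the remaining alternations: /ɸ/ → [f] before /v/ (bilabial → labiodental, matching labiodental); /ʃ/ → [χ] before /ɢ/ (postalveolar → uvular, matching uvular) — only place changes, and always toward the following segment.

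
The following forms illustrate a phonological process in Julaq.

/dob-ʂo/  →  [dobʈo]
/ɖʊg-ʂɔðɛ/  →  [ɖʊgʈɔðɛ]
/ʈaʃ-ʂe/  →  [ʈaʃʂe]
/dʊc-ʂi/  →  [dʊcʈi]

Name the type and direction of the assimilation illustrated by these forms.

progressive manner assimilation

The segment that alternates is /ʂ/, which surfaces as [ʈ] when adjacent to /b/.
/ʂ/ is a fricative while /b/ is a stop; the output [ʈ] is a stop, matching the trigger — so the feature that spreads is manner.
Place and voice are unchanged, so the assimilation is partial, not total.
The other alternating forms pattern the same way: /ʂ/ → [ʈ] after /g/ (fricative → stop, matching a stop); /ʂ/ → [ʈ] after /c/ (fricative → stop, matching a stop) — only manner changes, and always toward the preceding segment.
No alternation appears in [ʈaʃʂe]: there the adjacent consonants already agree in manner (/ʂ/ and /ʃ/ are both fricatives), so this form is consistent with the same rule.
Since the segment that changes follows the conditioning segment, the assimilation is progressive.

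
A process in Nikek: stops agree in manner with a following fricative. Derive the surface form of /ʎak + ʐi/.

The rule targets /k/ (voiceless velar stop), which sits before the trigger /ʐ/ (fricative).
The voiceless velar fricative is [x], so /k/ → [x].

[ʎaxʐi]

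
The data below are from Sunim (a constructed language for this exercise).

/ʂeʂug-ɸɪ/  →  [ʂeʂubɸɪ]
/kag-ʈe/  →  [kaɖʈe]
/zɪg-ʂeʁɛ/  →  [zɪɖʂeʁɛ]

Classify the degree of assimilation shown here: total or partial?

Comparing underlying and surface forms, /g/ → [b] is the alternation; the neighbouring /ɸ/ is constant.
The change velar → bilabial matches the place of the following /ɸ/, identifying this as place assimilation.
Manner and voice are unchanged, so the assimilation is partial, not total.
Checking the remaining alternations: /g/ → [ɖ] before /ʈ/ (velar → retroflex, matching retroflex); /g/ → [ɖ] before /ʂ/ (velar → retroflex, matching retroflex) — only place changes, and always toward the following segment.

partial assimilation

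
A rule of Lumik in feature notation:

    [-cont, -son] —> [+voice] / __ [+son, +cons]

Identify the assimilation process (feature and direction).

The target ([-cont, -son], stops) acquires [+voice] next to a sonorant consonant ([+son, +cons]) — it takes on the voicing of its neighbour, so the feature that spreads is voicing.
The conditioning segment sits to the right of the focus bar, meaning the trigger follows the segment that changes — regressive assimilation.

regressive voicing assimilation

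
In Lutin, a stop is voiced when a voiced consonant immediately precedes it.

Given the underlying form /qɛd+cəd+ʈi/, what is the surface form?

/c/ is a voiceless palatal stop. The preceding trigger /d/ is voiced, so /c/ must become voiced as well.
The voiced palatal stop is [ɟ], so /c/ → [ɟ].
The same rule applies at the second boundary: /ʈ/ → [ɖ] next to /d/.

[qɛdɟədɖi]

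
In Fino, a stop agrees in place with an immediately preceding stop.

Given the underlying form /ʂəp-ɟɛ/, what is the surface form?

The rule targets /ɟ/ (voiced palatal stop), which sits after the trigger /p/ (bilabial).
The voiced bilabial stop is [b], so /ɟ/ → [b].

[ʂəpbɛ]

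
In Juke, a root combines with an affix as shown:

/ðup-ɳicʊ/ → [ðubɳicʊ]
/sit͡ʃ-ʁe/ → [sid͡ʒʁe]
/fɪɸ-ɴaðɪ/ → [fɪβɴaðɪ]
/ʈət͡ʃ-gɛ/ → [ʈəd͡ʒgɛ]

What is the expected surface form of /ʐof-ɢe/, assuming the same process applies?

The data show regressive voicing assimilation: /p/ → [b] before /ɳ/; /t͡ʃ/ → [d͡ʒ] before /ʁ/; /ɸ/ → [β] before /ɴ/; /t͡ʃ/ → [d͡ʒ] before /g/. In each pair only voicing changes, matching the following consonant, while place and manner stay constant.
/f/ is a voiceless labiodental fricative. The following trigger /ɢ/ is voiced, so /f/ must become voiced as well.
A voiced labiodental fricative is [v], so the surface segment is [v].

[ʐovɢe]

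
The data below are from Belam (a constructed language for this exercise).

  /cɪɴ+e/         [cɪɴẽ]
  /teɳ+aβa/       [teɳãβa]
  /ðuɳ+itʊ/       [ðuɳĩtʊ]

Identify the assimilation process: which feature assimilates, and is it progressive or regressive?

The vowel /e/ surfaces as nasalised [ẽ] next to the preceding nasal /ɴ/ — it has acquired the [+nasal] feature of its neighbour.
The other forms show the same pattern: /a/ → [ã] after /ɳ/; /i/ → [ĩ] after /ɳ/ — each time a vowel is nasalised next to a preceding nasal.
Because the conditioning nasal is to the left of the vowel that changes, the process is progressive (perseverative).

progressive nasality assimilation (vowel nasalisation)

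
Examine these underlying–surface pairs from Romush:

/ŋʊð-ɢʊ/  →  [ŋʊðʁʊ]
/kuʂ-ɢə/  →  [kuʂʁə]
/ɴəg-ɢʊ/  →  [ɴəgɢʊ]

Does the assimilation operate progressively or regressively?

progressive

Underlying /ɢ/ is realised as [ʁ] next to /ð/; /ð/ itself does not change.
/ɢ/ is a stop while /ð/ is a fricative; the output [ʁ] is a fricative, matching the trigger — so the feature that spreads is manner.
Checking the remaining alternation: /ɢ/ → [ʁ] after /ʂ/ (stop → fricative, matching a fricative) — only manner changes, and always toward the preceding segment.
Nothing changes in [ɴəgɢʊ]: there the adjacent consonants already agree in manner (/ɢ/ and /g/ are both stops), so this form is consistent with the same rule.
Since the segment that changes follows the conditioning segment, the assimilation is progressive.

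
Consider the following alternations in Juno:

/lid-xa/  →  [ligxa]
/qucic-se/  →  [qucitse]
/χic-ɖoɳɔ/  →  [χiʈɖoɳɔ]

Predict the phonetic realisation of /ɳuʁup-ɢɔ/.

The data show regressive place assimilation: /d/ → [g] before /x/; /c/ → [t] before /s/; /c/ → [ʈ] before /ɖ/. In each pair only place changes, matching the following consonant, while manner and voice stay constant.
/p/ is a voiceless bilabial stop. The following trigger /ɢ/ is uvular, so /p/ must become uvular as well.
Changing only its place to uvular gives [q] — the voiceless uvular stop.

[ɳuʁuqɢɔ]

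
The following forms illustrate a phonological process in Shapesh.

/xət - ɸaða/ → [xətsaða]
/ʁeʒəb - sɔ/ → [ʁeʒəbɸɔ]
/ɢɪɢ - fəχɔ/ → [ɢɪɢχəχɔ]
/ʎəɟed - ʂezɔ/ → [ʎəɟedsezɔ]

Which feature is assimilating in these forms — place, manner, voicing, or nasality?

Comparing underlying and surface forms, /ɸ/ → [s] is the alternation; the neighbouring /t/ is constant.
/ɸ/ is bilabial while /t/ is alveolar; the output [s] is alveolar, matching the trigger — so the feature that spreads is place.
The other alternating forms pattern the same way: /s/ → [ɸ] after /b/ (alveolar → bilabial, matching bilabial); /f/ → [χ] after /ɢ/ (labiodental → uvular, matching uvular); /ʂ/ → [s] after /d/ (retroflex → alveolar, matching alveolar) — only place changes, and always toward the preceding segment.

place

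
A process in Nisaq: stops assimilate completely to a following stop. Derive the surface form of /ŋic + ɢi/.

/c/ is the segment targeted by the rule; it sits immediately before /ɢ/, so it assimilates completely and surfaces as [ɢ].

[ŋiɢɢi]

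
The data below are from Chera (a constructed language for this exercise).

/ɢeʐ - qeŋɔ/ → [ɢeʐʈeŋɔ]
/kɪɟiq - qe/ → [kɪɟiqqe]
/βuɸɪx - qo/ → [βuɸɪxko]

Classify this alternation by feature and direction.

Underlying /q/ is realised as [ʈ] next to /ʐ/; /ʐ/ itself does not change.
The change uvular → retroflex matches the place of the preceding /ʐ/, identifying this as place assimilation.
Manner and voice are unchanged, so the assimilation is partial, not total.
The same holds elsewhere in the data: /q/ → [k] after /x/ (uvular → velar, matching velar) — only place changes, and always toward the preceding segment.
Nothing changes in [kɪɟiqqe]: there the adjacent consonants already agree in place (/q/ and /q/ are both uvular), so this form is consistent with the same rule.
Since the segment that changes follows the conditioning segment, the assimilation is progressive.

progressive place assimilation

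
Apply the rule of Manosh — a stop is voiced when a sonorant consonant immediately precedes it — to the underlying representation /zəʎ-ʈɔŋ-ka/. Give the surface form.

The rule targets /ʈ/ (voiceless retroflex stop), which sits after the trigger /ʎ/ (voiced).
Changing only its voicing to voiced gives [ɖ] — the voiced retroflex stop.
At the second juncture, /k/ likewise becomes [g] adjacent to /ŋ/.

[zəʎɖɔŋga]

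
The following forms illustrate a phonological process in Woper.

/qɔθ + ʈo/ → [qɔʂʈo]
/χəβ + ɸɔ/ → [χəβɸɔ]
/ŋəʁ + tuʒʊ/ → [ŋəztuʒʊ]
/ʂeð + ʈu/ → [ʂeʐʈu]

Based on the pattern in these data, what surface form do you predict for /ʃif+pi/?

[ʃiɸpi]

The data show regressive place assimilation: /θ/ → [ʂ] before /ʈ/; /ʁ/ → [z] before /t/; /ð/ → [ʐ] before /ʈ/. In each pair only place changes, matching the following consonant, while manner and voice stay constant.
Nothing changes in [χəβɸɔ]: there the adjacent consonants already agree in place (/β/ and /ɸ/ are both bilabial), so this form is consistent with the same rule.
/f/ is a voiceless labiodental fricative. The following trigger /p/ is bilabial, so /f/ must become bilabial as well.
A voiceless bilabial fricative is [ɸ], so the surface segment is [ɸ].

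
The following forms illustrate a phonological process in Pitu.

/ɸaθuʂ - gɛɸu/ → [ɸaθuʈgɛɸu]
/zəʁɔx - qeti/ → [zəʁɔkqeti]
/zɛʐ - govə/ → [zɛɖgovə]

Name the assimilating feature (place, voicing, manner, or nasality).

Comparing underlying and surface forms, /ʂ/ → [ʈ] is the alternation; the neighbouring /g/ is constant.
The change fricative → stop matches the manner of the following /g/, identifying this as manner assimilation.
The same holds elsewhere in the data: /x/ → [k] before /q/ (fricative → stop, matching a stop); /ʐ/ → [ɖ] before /g/ (fricative → stop, matching a stop) — only manner changes, and always toward the following segment.

manner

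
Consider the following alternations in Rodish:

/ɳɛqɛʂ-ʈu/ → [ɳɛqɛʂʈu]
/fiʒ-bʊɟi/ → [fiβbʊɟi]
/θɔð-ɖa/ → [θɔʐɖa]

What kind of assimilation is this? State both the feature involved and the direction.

regressive place assimilation

Comparing underlying and surface forms, /ʒ/ → [β] is the alternation; the neighbouring /b/ is constant.
/ʒ/ is postalveolar while /b/ is bilabial; the output [β] is bilabial, matching the trigger — so the feature that spreads is place.
Manner and voice are unchanged, so the assimilation is partial, not total.
The same holds elsewhere in the data: /ð/ → [ʐ] before /ɖ/ (dental → retroflex, matching retroflex) — only place changes, and always toward the following segment.
No alternation appears in [ɳɛqɛʂʈu]: there the adjacent consonants already agree in place (/ʂ/ and /ʈ/ are both retroflex), so this form is consistent with the same rule.
Since the segment that changes precedes the conditioning segment, the assimilation is regressive.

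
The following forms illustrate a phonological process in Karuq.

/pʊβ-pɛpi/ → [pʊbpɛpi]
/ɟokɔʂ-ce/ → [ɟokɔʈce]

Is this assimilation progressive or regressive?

Underlying /β/ is realised as [b] next to /p/; /p/ itself does not change.
/β/ is a fricative while /p/ is a stop; the output [b] is a stop, matching the trigger — so the feature that spreads is manner.
The same holds elsewhere in the data: /ʂ/ → [ʈ] before /c/ (fricative → stop, matching a stop) — only manner changes, and always toward the following segment.
The trigger is the following segment, so the direction is regressive (anticipatory).

regressive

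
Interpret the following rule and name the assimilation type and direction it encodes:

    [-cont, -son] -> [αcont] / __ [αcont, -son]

The rule copies [cont] (continuancy) from the environment onto the target stops; since [±cont] encodes the stop/fricative manner contrast, the assimilating dimension is manner.
Since the environment is written after the underscore, the trigger follows the target; the direction is regressive.

regressive manner assimilation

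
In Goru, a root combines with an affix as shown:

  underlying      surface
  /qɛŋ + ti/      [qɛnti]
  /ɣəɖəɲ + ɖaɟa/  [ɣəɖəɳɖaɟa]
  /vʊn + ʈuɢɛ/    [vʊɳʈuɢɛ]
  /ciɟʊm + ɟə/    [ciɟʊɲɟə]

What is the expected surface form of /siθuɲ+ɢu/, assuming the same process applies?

The data show regressive place assimilation: /ŋ/ → [n] before /t/; /ɲ/ → [ɳ] before /ɖ/; /n/ → [ɳ] before /ʈ/; /m/ → [ɲ] before /ɟ/. In each pair only place changes, matching the following consonant, while manner and voice stay constant.
The rule targets /ɲ/ (voiced palatal nasal), which sits before the trigger /ɢ/ (uvular).
The voiced uvular nasal is [ɴ], so /ɲ/ → [ɴ].

[siθuɴɢu]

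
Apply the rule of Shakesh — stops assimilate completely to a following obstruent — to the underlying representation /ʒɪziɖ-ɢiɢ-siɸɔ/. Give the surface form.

[ʒɪziɢɢissiɸɔ]

/ɖ/ is the segment targeted by the rule; it sits immediately before /ɢ/, so it assimilates completely and surfaces as [ɢ].
At the second juncture, /ɢ/ likewise becomes [s] adjacent to /s/.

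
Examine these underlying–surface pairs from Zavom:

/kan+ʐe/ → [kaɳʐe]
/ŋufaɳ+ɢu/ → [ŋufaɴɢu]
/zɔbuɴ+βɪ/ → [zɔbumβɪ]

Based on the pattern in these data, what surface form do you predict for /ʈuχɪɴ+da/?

[ʈuχɪnda]

The data show regressive place assimilation: /n/ → [ɳ] before /ʐ/; /ɳ/ → [ɴ] before /ɢ/; /ɴ/ → [m] before /β/. In each pair only place changes, matching the following consonant, while manner and voice stay constant.
The rule targets /ɴ/ (voiced uvular nasal), which sits before the trigger /d/ (alveolar).
The voiced alveolar nasal is [n], so /ɴ/ → [n].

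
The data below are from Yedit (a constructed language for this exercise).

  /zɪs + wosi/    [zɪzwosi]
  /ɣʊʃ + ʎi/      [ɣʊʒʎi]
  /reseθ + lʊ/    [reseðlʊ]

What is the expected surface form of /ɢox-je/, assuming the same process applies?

The data show regressive voicing assimilation: /s/ → [z] before /w/; /ʃ/ → [ʒ] before /ʎ/; /θ/ → [ð] before /l/. In each pair only voicing changes, matching the following consonant, while place and manner stay constant.
The rule targets /x/ (voiceless velar fricative), which sits before the trigger /j/ (voiced).
The voiced velar fricative is [ɣ], so /x/ → [ɣ].

[ɢoɣje]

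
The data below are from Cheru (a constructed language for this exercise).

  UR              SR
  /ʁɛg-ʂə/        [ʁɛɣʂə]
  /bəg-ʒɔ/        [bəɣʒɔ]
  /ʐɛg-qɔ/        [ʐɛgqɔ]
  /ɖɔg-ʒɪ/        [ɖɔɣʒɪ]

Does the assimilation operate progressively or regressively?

Comparing underlying and surface forms, /g/ → [ɣ] is the alternation; the neighbouring /ʂ/ is constant.
/g/ is a stop while /ʂ/ is a fricative; the output [ɣ] is a fricative, matching the trigger — so the feature that spreads is manner.
The other alternating form patterns the same way: /g/ → [ɣ] before /ʒ/ (stop → fricative, matching a fricative) — only manner changes, and always toward the following segment.
No alternation appears in [ʐɛgqɔ]: there the adjacent consonants already agree in manner (/g/ and /q/ are both stops), so this form is consistent with the same rule.
The trigger is the following segment, so the direction is regressive (anticipatory).

regressive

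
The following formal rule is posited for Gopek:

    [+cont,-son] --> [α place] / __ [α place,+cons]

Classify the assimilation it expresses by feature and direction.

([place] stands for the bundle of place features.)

regressive place assimilation

The rule copies the place features (abbreviated [place]) from the environment onto the target, so the assimilating feature is place.
Since the environment is written after the underscore, the trigger follows the target; the direction is regressive.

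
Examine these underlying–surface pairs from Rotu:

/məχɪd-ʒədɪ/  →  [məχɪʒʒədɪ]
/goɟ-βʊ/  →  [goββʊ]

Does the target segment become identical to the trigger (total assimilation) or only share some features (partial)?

total assimilation

Comparing underlying and surface forms, /d/ → [ʒ] is the alternation; the neighbouring /ʒ/ is constant.
The output [ʒ] is identical to the trigger /ʒ/ — every feature (place, manner, voicing) has been copied — so this is total assimilation.
The remaining alternation confirms this: /ɟ/ → [β] before /β/ — in each case the output is a copy of the following consonant.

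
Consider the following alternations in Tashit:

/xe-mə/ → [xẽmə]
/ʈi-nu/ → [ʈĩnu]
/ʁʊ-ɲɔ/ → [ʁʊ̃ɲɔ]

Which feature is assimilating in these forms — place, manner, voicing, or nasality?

nasality

The vowel /e/ surfaces as nasalised [ẽ] next to the following nasal /m/ — it has acquired the [+nasal] feature of its neighbour.
Likewise in the remaining data: /i/ → [ĩ] before /n/; /ʊ/ → [ʊ̃] before /ɲ/ — each time a vowel is nasalised next to a following nasal.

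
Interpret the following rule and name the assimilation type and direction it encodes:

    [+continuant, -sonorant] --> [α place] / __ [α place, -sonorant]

The rule copies the place features (abbreviated [place]) from the environment onto the target, so the assimilating feature is place.
Since the environment is written after the underscore, the trigger follows the target; the direction is regressive.

regressive place assimilation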